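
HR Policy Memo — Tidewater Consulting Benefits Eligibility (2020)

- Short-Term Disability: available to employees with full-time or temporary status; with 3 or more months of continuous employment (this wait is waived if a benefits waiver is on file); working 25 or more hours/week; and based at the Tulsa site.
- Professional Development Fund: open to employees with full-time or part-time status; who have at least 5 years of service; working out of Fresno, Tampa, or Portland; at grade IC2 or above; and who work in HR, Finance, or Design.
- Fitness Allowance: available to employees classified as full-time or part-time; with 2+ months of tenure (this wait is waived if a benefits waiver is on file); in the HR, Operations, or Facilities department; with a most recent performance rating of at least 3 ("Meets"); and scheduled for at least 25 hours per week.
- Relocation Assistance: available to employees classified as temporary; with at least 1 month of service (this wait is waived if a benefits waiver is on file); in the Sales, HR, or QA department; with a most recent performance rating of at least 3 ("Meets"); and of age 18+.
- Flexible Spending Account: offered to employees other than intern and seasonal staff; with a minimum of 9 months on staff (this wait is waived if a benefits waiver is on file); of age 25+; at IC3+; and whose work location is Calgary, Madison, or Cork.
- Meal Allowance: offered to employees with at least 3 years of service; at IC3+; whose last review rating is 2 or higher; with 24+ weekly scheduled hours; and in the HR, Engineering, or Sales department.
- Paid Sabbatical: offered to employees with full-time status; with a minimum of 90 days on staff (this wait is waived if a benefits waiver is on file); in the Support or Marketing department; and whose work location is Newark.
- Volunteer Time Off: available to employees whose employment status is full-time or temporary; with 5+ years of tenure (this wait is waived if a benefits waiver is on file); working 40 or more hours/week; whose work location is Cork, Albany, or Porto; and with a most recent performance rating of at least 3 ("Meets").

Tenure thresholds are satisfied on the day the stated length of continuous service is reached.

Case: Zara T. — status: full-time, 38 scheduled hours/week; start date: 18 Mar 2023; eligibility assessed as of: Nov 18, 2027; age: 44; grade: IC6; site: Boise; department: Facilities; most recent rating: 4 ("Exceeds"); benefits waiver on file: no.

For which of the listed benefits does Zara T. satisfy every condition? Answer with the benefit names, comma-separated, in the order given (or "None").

Fitness Allowance

Service from 18 Mar 2023 to Nov 18, 2027: 1706 days.
Short-Term Disability — status full-time ✓; no waiver, service 1706 days ≥ 3 months (≈90 days) ✓; 38 hrs/wk ≥ 25 ✓; site Boise ✗ (not Tulsa) → not eligible.
Professional Development Fund — status full-time ✓; service 1706 days < 5 years (≈1825 days) ✗ → not eligible.
Fitness Allowance — status full-time ✓; no waiver, service 1706 days ≥ 2 months (≈60 days) ✓; dept Facilities ✓; rating 4 ≥ 3 ✓; 38 hrs/wk ≥ 25 ✓ → eligible.
Relocation Assistance — status full-time ✗ (requires temporary) → not eligible.
Flexible Spending Account — status full-time ✓ (not excluded); no waiver, service 1706 days ≥ 9 months (≈270 days) ✓; age 44 ≥ 25 ✓; grade IC6 ≥ IC3 ✓; site Boise ✗ (not Calgary, Madison, or Cork) → not eligible.
Meal Allowance — service 1706 days ≥ 3 years (≈1095 days) ✓; grade IC6 ≥ IC3 ✓; rating 4 ≥ 2 ✓; 38 hrs/wk ≥ 24 ✓; dept Facilities ✗ → not eligible.
Paid Sabbatical — status full-time ✓; no waiver, service 1706 days ≥ 90 days ✓; dept Facilities ✗ → not eligible.
Volunteer Time Off — status full-time ✓; no waiver, service 1706 days < 5 years (≈1825 days) ✗ → not eligible.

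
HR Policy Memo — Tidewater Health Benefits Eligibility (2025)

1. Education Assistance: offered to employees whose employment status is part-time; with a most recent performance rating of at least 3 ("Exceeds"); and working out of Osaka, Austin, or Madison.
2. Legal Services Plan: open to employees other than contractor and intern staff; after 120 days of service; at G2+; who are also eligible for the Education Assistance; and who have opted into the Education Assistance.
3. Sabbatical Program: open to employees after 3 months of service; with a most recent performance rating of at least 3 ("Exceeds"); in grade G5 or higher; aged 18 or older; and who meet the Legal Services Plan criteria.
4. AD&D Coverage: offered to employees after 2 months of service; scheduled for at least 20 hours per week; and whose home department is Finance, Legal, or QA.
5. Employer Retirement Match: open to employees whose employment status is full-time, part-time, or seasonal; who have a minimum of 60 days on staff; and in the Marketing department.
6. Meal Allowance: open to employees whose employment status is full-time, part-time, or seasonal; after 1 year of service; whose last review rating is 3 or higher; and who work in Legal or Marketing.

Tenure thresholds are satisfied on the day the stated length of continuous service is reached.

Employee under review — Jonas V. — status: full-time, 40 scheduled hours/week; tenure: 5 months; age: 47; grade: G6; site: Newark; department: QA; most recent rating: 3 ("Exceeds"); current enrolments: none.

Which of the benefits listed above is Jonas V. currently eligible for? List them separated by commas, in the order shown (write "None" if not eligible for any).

Education Assistance — status full-time ✗ (requires part-time) → not eligible.
Legal Services Plan — status full-time ✓ (not excluded); service 5 months ≥ 120 days ✓; grade G6 ≥ G2 ✓; not eligible for Education Assistance ✗ → not eligible.
Sabbatical Program — service 5 months ≥ 3 months ✓; rating 3 ≥ 3 ✓; grade G6 ≥ G5 ✓; age 47 ≥ 18 ✓; not eligible for Legal Services Plan ✗ → not eligible.
AD&D Coverage — service 5 months ≥ 2 months ✓; 40 hrs/wk ≥ 20 ✓; dept QA ✓ → eligible.
Employer Retirement Match — status full-time ✓; service 5 months ≥ 60 days ✓; dept QA ✗ → not eligible.
Meal Allowance — status full-time ✓; service 5 months < 1 year (≈365 days) ✗ → not eligible.

AD&D Coverage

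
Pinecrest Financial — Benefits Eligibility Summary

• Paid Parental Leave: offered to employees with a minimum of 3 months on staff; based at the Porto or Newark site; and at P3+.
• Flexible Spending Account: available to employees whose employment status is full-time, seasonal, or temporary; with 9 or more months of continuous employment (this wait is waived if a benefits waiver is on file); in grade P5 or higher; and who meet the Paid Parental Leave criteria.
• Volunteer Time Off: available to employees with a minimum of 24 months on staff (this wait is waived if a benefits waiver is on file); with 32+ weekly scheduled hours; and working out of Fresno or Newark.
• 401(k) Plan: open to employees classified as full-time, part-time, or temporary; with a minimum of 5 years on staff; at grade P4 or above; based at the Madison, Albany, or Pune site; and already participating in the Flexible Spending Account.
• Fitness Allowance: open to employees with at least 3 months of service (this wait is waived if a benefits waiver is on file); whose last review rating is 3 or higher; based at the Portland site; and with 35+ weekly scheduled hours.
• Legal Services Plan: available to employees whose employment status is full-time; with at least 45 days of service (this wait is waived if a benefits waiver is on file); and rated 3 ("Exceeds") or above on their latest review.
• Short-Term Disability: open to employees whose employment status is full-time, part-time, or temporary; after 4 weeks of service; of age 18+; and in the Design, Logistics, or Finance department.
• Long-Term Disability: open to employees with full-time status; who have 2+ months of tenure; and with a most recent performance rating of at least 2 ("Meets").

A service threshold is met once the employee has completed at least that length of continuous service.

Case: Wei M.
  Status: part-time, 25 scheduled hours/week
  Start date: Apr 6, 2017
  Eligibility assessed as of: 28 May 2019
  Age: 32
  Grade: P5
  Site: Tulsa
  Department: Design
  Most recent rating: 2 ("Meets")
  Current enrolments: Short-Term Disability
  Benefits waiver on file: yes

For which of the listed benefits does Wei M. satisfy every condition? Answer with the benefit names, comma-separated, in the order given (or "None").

Short-Term Disability

Service from Apr 6, 2017 to 28 May 2019: 782 days.
Paid Parental Leave — service 782 days ≥ 3 months (≈90 days) ✓; site Tulsa ✗ (not Porto or Newark) → not eligible.
Flexible Spending Account — status part-time ✗ (requires full-time, seasonal, or temporary) → not eligible.
Volunteer Time Off — benefits waiver on file ✓; 25 hrs/wk < 32 ✗ → not eligible.
401(k) Plan — status part-time ✓; service 782 days < 5 years (≈1825 days) ✗ → not eligible.
Fitness Allowance — benefits waiver on file ✓; rating 2 < 3 ✗ → not eligible.
Legal Services Plan — status part-time ✗ (requires full-time) → not eligible.
Short-Term Disability — status part-time ✓; service 782 days ≥ 4 weeks (≈28 days) ✓; age 32 ≥ 18 ✓; dept Design ✓ → eligible.
Long-Term Disability — status part-time ✗ (requires full-time) → not eligible.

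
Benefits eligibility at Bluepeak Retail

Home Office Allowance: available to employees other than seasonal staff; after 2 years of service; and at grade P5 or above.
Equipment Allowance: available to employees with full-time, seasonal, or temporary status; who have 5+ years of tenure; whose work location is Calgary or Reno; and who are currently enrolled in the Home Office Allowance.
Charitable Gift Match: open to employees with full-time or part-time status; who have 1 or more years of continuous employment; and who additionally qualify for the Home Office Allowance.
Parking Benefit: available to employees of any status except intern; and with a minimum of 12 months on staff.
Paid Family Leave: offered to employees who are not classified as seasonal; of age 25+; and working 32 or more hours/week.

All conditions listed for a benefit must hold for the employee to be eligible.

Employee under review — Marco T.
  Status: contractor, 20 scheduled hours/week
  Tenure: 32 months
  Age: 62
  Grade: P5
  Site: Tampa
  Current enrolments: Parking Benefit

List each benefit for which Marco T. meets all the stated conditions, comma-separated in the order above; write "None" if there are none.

Home Office Allowance — status contractor ✓ (not excluded); service 32 months ≥ 2 years (≈730 days) ✓; grade P5 ≥ P5 ✓ → eligible.
Equipment Allowance — status contractor ✗ (requires full-time, seasonal, or temporary) → not eligible.
Charitable Gift Match — status contractor ✗ (requires full-time or part-time) → not eligible.
Parking Benefit — status contractor ✓ (not excluded); service 32 months ≥ 12 months ✓ → eligible.
Paid Family Leave — status contractor ✓ (not excluded); age 62 ≥ 25 ✓; 20 hrs/wk < 32 ✗ → not eligible.

Home Office Allowance, Parking Benefit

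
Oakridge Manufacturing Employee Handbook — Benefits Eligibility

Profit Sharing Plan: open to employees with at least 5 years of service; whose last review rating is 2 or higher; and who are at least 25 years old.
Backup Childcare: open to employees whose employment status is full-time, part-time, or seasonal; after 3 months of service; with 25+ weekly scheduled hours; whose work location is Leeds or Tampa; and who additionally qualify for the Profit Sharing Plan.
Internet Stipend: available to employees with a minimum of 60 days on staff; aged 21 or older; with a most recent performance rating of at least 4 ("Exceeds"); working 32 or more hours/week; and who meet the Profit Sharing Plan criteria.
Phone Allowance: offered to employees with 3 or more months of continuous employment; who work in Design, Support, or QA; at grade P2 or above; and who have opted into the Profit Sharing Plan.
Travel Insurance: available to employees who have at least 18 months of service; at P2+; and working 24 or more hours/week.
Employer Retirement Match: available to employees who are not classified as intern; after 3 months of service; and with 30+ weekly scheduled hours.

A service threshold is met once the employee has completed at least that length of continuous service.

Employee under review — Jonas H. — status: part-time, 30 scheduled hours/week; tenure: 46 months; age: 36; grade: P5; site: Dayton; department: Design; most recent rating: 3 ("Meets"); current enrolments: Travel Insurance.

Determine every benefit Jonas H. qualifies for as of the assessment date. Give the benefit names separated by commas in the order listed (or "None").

Travel Insurance, Employer Retirement Match

Profit Sharing Plan — service 46 months < 5 years (≈1825 days) ✗ → not eligible.
Backup Childcare — status part-time ✓; service 46 months ≥ 3 months ✓; 30 hrs/wk ≥ 25 ✓; site Dayton ✗ (not Leeds or Tampa) → not eligible.
Internet Stipend — service 46 months ≥ 60 days ✓; age 36 ≥ 21 ✓; rating 3 < 4 ✗ → not eligible.
Phone Allowance — service 46 months ≥ 3 months ✓; dept Design ✓; grade P5 ≥ P2 ✓; not enrolled in Profit Sharing Plan ✗ → not eligible.
Travel Insurance — service 46 months ≥ 18 months ✓; grade P5 ≥ P2 ✓; 30 hrs/wk ≥ 24 ✓ → eligible.
Employer Retirement Match — status part-time ✓ (not excluded); service 46 months ≥ 3 months ✓; 30 hrs/wk ≥ 30 ✓ → eligible.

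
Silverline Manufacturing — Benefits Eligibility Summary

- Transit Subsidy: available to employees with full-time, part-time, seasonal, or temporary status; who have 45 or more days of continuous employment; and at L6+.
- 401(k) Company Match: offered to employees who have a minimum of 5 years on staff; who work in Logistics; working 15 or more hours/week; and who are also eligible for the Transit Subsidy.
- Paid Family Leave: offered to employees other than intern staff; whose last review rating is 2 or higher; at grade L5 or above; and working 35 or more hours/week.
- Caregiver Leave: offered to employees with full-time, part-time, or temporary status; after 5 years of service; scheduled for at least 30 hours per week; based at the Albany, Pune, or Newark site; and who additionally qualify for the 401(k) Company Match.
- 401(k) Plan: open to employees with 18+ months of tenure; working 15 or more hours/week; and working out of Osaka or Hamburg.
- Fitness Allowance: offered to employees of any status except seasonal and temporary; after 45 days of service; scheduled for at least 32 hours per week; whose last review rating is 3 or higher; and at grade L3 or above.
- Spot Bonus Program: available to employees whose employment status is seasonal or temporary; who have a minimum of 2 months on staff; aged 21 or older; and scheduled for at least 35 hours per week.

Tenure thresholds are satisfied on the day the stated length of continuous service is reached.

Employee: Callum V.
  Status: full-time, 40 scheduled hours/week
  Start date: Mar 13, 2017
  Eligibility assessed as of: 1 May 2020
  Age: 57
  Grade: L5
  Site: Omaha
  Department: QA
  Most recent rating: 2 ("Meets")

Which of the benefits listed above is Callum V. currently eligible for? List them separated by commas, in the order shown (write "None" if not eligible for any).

Paid Family Leave

Service from Mar 13, 2017 to 1 May 2020: 1145 days.
Transit Subsidy — status full-time ✓; service 1145 days ≥ 45 days ✓; grade L5 < L6 ✗ → not eligible.
401(k) Company Match — service 1145 days < 5 years (≈1825 days) ✗ → not eligible.
Paid Family Leave — status full-time ✓ (not excluded); rating 2 ≥ 2 ✓; grade L5 ≥ L5 ✓; 40 hrs/wk ≥ 35 ✓ → eligible.
Caregiver Leave — status full-time ✓; service 1145 days < 5 years (≈1825 days) ✗ → not eligible.
401(k) Plan — service 1145 days ≥ 18 months (≈540 days) ✓; 40 hrs/wk ≥ 15 ✓; site Omaha ✗ (not Osaka or Hamburg) → not eligible.
Fitness Allowance — status full-time ✓ (not excluded); service 1145 days ≥ 45 days ✓; 40 hrs/wk ≥ 32 ✓; rating 2 < 3 ✗ → not eligible.
Spot Bonus Program — status full-time ✗ (requires seasonal or temporary) → not eligible.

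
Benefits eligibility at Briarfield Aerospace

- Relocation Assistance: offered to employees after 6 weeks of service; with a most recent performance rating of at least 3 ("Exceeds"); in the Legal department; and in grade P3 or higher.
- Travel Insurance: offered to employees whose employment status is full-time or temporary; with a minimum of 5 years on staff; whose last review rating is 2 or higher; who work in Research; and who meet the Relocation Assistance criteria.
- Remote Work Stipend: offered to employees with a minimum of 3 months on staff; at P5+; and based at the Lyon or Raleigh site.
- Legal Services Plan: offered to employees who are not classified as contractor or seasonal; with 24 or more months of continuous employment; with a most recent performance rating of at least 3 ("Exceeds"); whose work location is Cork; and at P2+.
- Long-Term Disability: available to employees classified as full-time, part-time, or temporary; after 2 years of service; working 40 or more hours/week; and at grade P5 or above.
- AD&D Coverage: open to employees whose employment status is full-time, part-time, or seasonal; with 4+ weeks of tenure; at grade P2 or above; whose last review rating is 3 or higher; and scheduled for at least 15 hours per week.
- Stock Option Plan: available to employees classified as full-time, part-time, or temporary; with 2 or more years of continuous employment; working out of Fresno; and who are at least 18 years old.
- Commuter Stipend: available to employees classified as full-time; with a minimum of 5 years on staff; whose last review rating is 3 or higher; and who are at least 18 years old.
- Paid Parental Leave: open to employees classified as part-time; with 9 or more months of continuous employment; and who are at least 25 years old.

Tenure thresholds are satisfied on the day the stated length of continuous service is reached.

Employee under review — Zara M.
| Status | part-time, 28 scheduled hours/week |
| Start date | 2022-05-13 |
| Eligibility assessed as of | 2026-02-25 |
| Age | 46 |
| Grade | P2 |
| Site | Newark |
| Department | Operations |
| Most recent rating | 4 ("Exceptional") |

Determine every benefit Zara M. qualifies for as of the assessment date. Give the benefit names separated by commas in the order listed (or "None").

Service from 2022-05-13 to 2026-02-25: 1384 days.
Relocation Assistance — service 1384 days ≥ 6 weeks (≈42 days) ✓; rating 4 ≥ 3 ✓; dept Operations ✗ → not eligible.
Travel Insurance — status part-time ✗ (requires full-time or temporary) → not eligible.
Remote Work Stipend — service 1384 days ≥ 3 months (≈90 days) ✓; grade P2 < P5 ✗ → not eligible.
Legal Services Plan — status part-time ✓ (not excluded); service 1384 days ≥ 24 months (≈720 days) ✓; rating 4 ≥ 3 ✓; site Newark ✗ (not Cork) → not eligible.
Long-Term Disability — status part-time ✓; service 1384 days ≥ 2 years (≈730 days) ✓; 28 hrs/wk < 40 ✗ → not eligible.
AD&D Coverage — status part-time ✓; service 1384 days ≥ 4 weeks (≈28 days) ✓; grade P2 ≥ P2 ✓; rating 4 ≥ 3 ✓; 28 hrs/wk ≥ 15 ✓ → eligible.
Stock Option Plan — status part-time ✓; service 1384 days ≥ 2 years (≈730 days) ✓; site Newark ✗ (not Fresno) → not eligible.
Commuter Stipend — status part-time ✗ (requires full-time) → not eligible.
Paid Parental Leave — status part-time ✓; service 1384 days ≥ 9 months (≈270 days) ✓; age 46 ≥ 25 ✓ → eligible.

AD&D Coverage, Paid Parental Leave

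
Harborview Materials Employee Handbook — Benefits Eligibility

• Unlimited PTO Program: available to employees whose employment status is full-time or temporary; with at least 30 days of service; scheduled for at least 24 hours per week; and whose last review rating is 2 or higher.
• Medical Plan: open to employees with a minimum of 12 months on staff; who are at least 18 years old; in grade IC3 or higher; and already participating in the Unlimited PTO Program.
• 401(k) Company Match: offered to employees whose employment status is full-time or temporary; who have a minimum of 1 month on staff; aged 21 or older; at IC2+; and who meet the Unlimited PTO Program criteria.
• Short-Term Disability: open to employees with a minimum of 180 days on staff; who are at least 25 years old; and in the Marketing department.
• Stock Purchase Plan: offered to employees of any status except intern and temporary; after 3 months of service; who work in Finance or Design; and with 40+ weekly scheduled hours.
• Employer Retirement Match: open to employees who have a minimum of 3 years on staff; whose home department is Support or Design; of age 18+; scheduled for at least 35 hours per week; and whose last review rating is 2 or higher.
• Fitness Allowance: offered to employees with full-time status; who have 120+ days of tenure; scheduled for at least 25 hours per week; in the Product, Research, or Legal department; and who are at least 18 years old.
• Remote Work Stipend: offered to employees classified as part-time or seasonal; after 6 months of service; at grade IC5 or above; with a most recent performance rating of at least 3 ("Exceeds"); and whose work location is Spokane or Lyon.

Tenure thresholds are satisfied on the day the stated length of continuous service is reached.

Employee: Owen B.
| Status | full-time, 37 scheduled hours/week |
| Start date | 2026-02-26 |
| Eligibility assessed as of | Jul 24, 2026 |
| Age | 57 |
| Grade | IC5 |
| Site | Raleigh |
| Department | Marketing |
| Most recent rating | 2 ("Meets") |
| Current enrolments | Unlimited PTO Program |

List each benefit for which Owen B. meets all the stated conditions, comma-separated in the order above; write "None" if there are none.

Unlimited PTO Program, 401(k) Company Match

Service from 2026-02-26 to Jul 24, 2026: 148 days.
Unlimited PTO Program — status full-time ✓; service 148 days ≥ 30 days ✓; 37 hrs/wk ≥ 24 ✓; rating 2 ≥ 2 ✓ → eligible.
Medical Plan — service 148 days < 12 months (≈360 days) ✗ → not eligible.
401(k) Company Match — status full-time ✓; service 148 days ≥ 1 month (≈30 days) ✓; age 57 ≥ 21 ✓; grade IC5 ≥ IC2 ✓; eligible for Unlimited PTO Program ✓ → eligible.
Short-Term Disability — service 148 days < 180 days ✗ → not eligible.
Stock Purchase Plan — status full-time ✓ (not excluded); service 148 days ≥ 3 months (≈90 days) ✓; dept Marketing ✗ → not eligible.
Employer Retirement Match — service 148 days < 3 years (≈1095 days) ✗ → not eligible.
Fitness Allowance — status full-time ✓; service 148 days ≥ 120 days ✓; 37 hrs/wk ≥ 25 ✓; dept Marketing ✗ → not eligible.
Remote Work Stipend — status full-time ✗ (requires part-time or seasonal) → not eligible.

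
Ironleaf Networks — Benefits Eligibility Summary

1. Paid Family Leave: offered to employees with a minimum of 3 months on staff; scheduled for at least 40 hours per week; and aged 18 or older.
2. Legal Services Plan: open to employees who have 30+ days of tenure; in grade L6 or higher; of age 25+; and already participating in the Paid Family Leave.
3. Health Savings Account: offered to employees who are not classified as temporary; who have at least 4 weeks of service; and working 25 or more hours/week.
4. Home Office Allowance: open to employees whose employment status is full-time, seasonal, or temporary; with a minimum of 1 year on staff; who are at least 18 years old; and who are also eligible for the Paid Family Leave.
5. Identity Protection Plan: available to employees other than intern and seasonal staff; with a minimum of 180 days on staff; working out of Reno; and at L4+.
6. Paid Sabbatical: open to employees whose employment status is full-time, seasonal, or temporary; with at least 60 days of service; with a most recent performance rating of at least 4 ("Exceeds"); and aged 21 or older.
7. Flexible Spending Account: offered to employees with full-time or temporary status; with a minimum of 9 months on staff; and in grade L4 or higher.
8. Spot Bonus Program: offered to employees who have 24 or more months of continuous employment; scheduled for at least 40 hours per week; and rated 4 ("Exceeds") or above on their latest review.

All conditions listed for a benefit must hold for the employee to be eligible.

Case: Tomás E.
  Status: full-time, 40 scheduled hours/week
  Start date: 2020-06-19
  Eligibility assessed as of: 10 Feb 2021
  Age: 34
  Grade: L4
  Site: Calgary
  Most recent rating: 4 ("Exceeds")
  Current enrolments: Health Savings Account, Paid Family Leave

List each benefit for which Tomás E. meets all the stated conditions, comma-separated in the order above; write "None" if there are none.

Paid Family Leave, Health Savings Account, Paid Sabbatical

Service from 2020-06-19 to 10 Feb 2021: 236 days.
Paid Family Leave — service 236 days ≥ 3 months (≈90 days) ✓; 40 hrs/wk ≥ 40 ✓; age 34 ≥ 18 ✓ → eligible.
Legal Services Plan — service 236 days ≥ 30 days ✓; grade L4 < L6 ✗ → not eligible.
Health Savings Account — status full-time ✓ (not excluded); service 236 days ≥ 4 weeks (≈28 days) ✓; 40 hrs/wk ≥ 25 ✓ → eligible.
Home Office Allowance — status full-time ✓; service 236 days < 1 year (≈365 days) ✗ → not eligible.
Identity Protection Plan — status full-time ✓ (not excluded); service 236 days ≥ 180 days ✓; site Calgary ✗ (not Reno) → not eligible.
Paid Sabbatical — status full-time ✓; service 236 days ≥ 60 days ✓; rating 4 ≥ 4 ✓; age 34 ≥ 21 ✓ → eligible.
Flexible Spending Account — status full-time ✓; service 236 days < 9 months (≈270 days) ✗ → not eligible.
Spot Bonus Program — service 236 days < 24 months (≈720 days) ✗ → not eligible.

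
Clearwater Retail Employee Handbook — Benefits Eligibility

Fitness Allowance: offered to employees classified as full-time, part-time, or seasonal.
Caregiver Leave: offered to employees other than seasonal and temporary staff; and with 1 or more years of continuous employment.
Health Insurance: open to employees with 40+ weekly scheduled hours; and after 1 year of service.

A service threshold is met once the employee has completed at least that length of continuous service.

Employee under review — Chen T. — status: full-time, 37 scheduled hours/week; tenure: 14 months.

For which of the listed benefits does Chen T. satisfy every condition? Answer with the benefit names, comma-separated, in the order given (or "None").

Fitness Allowance — status full-time ✓ → eligible.
Caregiver Leave — status full-time ✓ (not excluded); service 14 months ≥ 1 year (≈365 days) ✓ → eligible.
Health Insurance — 37 hrs/wk < 40 ✗ → not eligible.

Fitness Allowance, Caregiver Leave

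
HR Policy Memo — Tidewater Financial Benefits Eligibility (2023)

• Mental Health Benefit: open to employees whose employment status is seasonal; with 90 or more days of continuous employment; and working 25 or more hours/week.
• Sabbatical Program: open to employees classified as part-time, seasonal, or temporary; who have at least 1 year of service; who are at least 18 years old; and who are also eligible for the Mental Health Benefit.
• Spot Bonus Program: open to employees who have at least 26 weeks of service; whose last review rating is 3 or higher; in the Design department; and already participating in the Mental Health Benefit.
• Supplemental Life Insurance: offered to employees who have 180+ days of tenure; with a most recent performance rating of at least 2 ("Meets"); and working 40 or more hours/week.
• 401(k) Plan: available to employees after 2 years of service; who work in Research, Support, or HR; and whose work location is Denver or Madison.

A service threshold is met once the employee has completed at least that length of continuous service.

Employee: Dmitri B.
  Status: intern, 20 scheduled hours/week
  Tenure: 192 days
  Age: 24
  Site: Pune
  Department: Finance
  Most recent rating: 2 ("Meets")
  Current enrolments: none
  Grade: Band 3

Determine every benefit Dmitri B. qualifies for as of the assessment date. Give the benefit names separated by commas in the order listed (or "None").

None

Mental Health Benefit — status intern ✗ (requires seasonal) → not eligible.
Sabbatical Program — status intern ✗ (requires part-time, seasonal, or temporary) → not eligible.
Spot Bonus Program — service 192 days ≥ 26 weeks (≈182 days) ✓; rating 2 < 3 ✗ → not eligible.
Supplemental Life Insurance — service 192 days ≥ 180 days ✓; rating 2 ≥ 2 ✓; 20 hrs/wk < 40 ✗ → not eligible.
401(k) Plan — service 192 days < 2 years (≈730 days) ✗ → not eligible.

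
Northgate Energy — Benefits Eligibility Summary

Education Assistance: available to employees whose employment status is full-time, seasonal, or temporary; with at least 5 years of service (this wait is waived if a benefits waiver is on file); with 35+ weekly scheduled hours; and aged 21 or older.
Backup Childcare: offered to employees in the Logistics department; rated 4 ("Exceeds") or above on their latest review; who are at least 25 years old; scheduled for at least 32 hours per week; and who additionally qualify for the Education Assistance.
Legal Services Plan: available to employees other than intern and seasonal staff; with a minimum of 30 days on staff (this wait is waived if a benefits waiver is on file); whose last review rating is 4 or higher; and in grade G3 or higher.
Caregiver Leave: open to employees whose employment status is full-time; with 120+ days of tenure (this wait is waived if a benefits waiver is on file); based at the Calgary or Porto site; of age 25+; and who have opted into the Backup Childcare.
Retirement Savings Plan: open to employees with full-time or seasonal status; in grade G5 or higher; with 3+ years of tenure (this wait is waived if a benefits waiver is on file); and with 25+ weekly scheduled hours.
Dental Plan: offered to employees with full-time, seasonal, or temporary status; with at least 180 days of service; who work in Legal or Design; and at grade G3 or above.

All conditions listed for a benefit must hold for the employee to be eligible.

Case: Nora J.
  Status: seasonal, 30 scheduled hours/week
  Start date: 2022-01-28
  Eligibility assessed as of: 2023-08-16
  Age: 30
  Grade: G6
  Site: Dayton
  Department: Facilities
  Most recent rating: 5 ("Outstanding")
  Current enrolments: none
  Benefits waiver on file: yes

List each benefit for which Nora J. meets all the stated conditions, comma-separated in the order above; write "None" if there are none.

Retirement Savings Plan

Service from 2022-01-28 to 2023-08-16: 565 days.
Education Assistance — status seasonal ✓; benefits waiver on file ✓; 30 hrs/wk < 35 ✗ → not eligible.
Backup Childcare — dept Facilities ✗ → not eligible.
Legal Services Plan — status seasonal ✗ (excluded) → not eligible.
Caregiver Leave — status seasonal ✗ (requires full-time) → not eligible.
Retirement Savings Plan — status seasonal ✓; grade G6 ≥ G5 ✓; benefits waiver on file ✓; 30 hrs/wk ≥ 25 ✓ → eligible.
Dental Plan — status seasonal ✓; service 565 days ≥ 180 days ✓; dept Facilities ✗ → not eligible.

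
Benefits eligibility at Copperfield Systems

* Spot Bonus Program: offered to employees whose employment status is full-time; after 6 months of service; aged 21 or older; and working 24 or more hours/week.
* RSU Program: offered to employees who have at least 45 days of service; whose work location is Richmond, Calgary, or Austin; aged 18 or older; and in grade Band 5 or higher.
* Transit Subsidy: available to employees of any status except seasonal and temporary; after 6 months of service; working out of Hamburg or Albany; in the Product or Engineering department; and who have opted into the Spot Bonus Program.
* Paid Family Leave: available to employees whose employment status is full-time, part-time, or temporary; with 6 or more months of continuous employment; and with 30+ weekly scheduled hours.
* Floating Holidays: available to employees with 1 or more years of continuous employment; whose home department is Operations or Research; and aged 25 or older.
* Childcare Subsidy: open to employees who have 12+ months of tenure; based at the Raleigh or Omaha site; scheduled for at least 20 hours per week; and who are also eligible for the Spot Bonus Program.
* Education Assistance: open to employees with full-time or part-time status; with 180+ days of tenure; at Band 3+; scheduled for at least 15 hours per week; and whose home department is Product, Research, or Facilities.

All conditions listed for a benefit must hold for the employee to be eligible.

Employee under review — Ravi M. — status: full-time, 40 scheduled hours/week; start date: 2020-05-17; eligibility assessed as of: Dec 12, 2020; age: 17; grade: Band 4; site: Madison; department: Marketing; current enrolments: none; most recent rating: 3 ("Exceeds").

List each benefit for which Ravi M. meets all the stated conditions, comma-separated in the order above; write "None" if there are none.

Service from 2020-05-17 to Dec 12, 2020: 209 days.
Spot Bonus Program — status full-time ✓; service 209 days ≥ 6 months (≈180 days) ✓; age 17 < 21 ✗ → not eligible.
RSU Program — service 209 days ≥ 45 days ✓; site Madison ✗ (not Richmond, Calgary, or Austin) → not eligible.
Transit Subsidy — status full-time ✓ (not excluded); service 209 days ≥ 6 months (≈180 days) ✓; site Madison ✗ (not Hamburg or Albany) → not eligible.
Paid Family Leave — status full-time ✓; service 209 days ≥ 6 months (≈180 days) ✓; 40 hrs/wk ≥ 30 ✓ → eligible.
Floating Holidays — service 209 days < 1 year (≈365 days) ✗ → not eligible.
Childcare Subsidy — service 209 days < 12 months (≈360 days) ✗ → not eligible.
Education Assistance — status full-time ✓; service 209 days ≥ 180 days ✓; grade Band 4 ≥ Band 3 ✓; 40 hrs/wk ≥ 15 ✓; dept Marketing ✗ → not eligible.

Paid Family Leave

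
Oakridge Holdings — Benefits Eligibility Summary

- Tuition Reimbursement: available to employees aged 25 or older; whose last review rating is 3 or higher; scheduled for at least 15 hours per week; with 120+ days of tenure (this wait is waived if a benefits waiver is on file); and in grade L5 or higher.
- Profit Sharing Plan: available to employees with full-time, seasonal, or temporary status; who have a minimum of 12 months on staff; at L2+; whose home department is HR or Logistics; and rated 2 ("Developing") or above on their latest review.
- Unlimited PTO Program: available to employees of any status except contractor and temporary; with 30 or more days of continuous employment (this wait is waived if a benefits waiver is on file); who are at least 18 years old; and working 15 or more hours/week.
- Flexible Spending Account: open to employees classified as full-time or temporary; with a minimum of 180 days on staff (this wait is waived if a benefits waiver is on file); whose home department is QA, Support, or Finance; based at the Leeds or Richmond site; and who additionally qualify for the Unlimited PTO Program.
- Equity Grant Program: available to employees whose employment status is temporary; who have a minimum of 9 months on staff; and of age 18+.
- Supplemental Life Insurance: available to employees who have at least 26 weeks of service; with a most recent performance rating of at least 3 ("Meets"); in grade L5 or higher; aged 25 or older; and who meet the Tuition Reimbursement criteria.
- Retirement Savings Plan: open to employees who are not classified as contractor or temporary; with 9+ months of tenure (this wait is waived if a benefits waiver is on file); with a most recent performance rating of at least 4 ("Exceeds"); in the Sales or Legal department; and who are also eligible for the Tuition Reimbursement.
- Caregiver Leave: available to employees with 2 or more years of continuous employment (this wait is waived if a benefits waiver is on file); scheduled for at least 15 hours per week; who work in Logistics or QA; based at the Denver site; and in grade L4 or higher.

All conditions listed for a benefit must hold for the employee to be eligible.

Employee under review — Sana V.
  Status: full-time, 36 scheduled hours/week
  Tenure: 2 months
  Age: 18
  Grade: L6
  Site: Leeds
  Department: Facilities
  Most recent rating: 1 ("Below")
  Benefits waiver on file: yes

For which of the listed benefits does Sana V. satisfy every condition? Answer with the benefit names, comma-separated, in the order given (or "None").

Unlimited PTO Program

Tuition Reimbursement — age 18 < 25 ✗ → not eligible.
Profit Sharing Plan — status full-time ✓; service 2 months < 12 months ✗ → not eligible.
Unlimited PTO Program — status full-time ✓ (not excluded); benefits waiver on file ✓; age 18 ≥ 18 ✓; 36 hrs/wk ≥ 15 ✓ → eligible.
Flexible Spending Account — status full-time ✓; benefits waiver on file ✓; dept Facilities ✗ → not eligible.
Equity Grant Program — status full-time ✗ (requires temporary) → not eligible.
Supplemental Life Insurance — service 2 months < 26 weeks (≈182 days) ✗ → not eligible.
Retirement Savings Plan — status full-time ✓ (not excluded); benefits waiver on file ✓; rating 1 < 4 ✗ → not eligible.
Caregiver Leave — benefits waiver on file ✓; 36 hrs/wk ≥ 15 ✓; dept Facilities ✗ → not eligible.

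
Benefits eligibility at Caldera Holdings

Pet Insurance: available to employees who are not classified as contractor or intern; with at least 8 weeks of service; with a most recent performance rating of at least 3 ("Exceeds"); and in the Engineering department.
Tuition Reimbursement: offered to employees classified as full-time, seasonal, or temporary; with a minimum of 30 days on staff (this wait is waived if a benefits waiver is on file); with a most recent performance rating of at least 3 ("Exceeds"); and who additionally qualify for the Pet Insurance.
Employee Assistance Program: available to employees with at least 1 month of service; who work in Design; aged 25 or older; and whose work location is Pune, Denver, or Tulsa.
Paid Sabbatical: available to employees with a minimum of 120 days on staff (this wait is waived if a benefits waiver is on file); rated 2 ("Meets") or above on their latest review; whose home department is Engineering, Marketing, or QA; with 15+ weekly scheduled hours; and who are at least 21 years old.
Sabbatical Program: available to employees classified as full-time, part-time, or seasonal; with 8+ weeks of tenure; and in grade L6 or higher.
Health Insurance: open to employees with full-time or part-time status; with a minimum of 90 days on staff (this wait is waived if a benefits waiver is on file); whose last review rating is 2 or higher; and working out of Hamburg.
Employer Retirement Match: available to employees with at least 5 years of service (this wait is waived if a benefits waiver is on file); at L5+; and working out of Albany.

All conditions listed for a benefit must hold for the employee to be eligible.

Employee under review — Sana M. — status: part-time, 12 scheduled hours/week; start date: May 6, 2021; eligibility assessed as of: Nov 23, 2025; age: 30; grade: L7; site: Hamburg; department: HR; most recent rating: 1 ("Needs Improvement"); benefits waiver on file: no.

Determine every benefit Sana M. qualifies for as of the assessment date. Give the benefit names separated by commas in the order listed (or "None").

Sabbatical Program

Service from May 6, 2021 to Nov 23, 2025: 1662 days.
Pet Insurance — status part-time ✓ (not excluded); service 1662 days ≥ 8 weeks (≈56 days) ✓; rating 1 < 3 ✗ → not eligible.
Tuition Reimbursement — status part-time ✗ (requires full-time, seasonal, or temporary) → not eligible.
Employee Assistance Program — service 1662 days ≥ 1 month (≈30 days) ✓; dept HR ✗ → not eligible.
Paid Sabbatical — no waiver, service 1662 days ≥ 120 days ✓; rating 1 < 2 ✗ → not eligible.
Sabbatical Program — status part-time ✓; service 1662 days ≥ 8 weeks (≈56 days) ✓; grade L7 ≥ L6 ✓ → eligible.
Health Insurance — status part-time ✓; no waiver, service 1662 days ≥ 90 days ✓; rating 1 < 2 ✗ → not eligible.
Employer Retirement Match — no waiver, service 1662 days < 5 years (≈1825 days) ✗ → not eligible.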